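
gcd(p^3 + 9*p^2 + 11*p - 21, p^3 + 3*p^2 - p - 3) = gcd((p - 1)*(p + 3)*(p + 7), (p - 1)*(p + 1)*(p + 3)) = p^2 + 2*p - 3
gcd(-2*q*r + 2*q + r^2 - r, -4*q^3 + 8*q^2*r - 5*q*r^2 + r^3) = 2*q - r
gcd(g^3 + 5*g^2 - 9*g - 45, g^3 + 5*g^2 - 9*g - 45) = g^3 + 5*g^2 - 9*g - 45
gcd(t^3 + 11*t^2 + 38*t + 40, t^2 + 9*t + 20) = t^2 + 9*t + 20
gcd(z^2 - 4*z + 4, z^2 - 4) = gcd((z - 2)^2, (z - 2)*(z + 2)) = z - 2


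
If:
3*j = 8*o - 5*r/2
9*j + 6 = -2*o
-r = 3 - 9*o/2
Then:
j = -46/31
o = 114/31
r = 420/31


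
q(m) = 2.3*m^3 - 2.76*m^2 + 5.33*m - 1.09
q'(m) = 6.9*m^2 - 5.52*m + 5.33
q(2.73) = 39.69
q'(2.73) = 41.69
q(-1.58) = -25.47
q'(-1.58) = 31.28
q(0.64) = 1.79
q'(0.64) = 4.62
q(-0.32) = -3.15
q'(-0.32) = 7.80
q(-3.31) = -132.38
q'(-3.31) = 99.20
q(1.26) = 5.84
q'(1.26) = 9.33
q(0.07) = -0.73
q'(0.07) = 4.98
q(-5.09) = -403.03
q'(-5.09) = 212.19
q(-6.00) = -629.23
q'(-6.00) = 286.85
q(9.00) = 1500.02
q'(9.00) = 514.55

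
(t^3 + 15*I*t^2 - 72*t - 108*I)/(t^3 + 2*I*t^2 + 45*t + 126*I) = (t + 6*I)/(t - 7*I)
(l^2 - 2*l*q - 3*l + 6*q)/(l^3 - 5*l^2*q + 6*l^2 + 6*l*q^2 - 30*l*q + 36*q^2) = (3 - l)/(-l^2 + 3*l*q - 6*l + 18*q)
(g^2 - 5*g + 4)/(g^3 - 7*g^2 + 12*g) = (g - 1)/(g*(g - 3))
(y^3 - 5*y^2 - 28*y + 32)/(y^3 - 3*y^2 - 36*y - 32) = (y - 1)/(y + 1)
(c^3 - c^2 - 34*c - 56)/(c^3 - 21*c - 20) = (c^2 - 5*c - 14)/(c^2 - 4*c - 5)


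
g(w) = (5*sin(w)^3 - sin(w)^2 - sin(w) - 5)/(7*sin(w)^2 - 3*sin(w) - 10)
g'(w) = (-14*sin(w)*cos(w) + 3*cos(w))*(5*sin(w)^3 - sin(w)^2 - sin(w) - 5)/(7*sin(w)^2 - 3*sin(w) - 10)^2 + (15*sin(w)^2*cos(w) - 2*sin(w)*cos(w) - cos(w))/(7*sin(w)^2 - 3*sin(w) - 10)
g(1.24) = 0.40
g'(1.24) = -0.32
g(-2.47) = 1.10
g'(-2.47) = 2.73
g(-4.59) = 0.34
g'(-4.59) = 0.16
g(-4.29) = 0.43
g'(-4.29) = 0.33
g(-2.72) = 0.67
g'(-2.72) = 0.98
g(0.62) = 0.53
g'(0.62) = -0.02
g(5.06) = 9.17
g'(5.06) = -55.79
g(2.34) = 0.51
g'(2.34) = 0.14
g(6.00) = 0.57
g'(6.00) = -0.52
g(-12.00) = 0.53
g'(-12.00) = 0.01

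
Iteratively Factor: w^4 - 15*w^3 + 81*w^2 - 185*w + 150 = (w - 2)*(w^3 - 13*w^2 + 55*w - 75) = (w - 5)*(w - 2)*(w^2 - 8*w + 15) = (w - 5)^2*(w - 2)*(w - 3)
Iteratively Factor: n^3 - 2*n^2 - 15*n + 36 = (n - 3)*(n^2 + n - 12) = (n - 3)^2*(n + 4)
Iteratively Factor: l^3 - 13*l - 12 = (l - 4)*(l^2 + 4*l + 3) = (l - 4)*(l + 1)*(l + 3)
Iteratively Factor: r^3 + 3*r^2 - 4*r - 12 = (r + 2)*(r^2 + r - 6) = (r + 2)*(r + 3)*(r - 2)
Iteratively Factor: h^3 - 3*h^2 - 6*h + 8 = (h + 2)*(h^2 - 5*h + 4) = (h - 1)*(h + 2)*(h - 4)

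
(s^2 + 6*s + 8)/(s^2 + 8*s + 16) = (s + 2)/(s + 4)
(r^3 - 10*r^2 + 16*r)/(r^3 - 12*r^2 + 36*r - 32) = r/(r - 2)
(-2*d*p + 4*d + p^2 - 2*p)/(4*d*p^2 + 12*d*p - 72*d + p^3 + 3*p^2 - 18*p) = (-2*d*p + 4*d + p^2 - 2*p)/(4*d*p^2 + 12*d*p - 72*d + p^3 + 3*p^2 - 18*p)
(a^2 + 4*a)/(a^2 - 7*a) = (a + 4)/(a - 7)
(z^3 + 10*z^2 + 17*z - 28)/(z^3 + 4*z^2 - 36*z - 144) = (z^2 + 6*z - 7)/(z^2 - 36)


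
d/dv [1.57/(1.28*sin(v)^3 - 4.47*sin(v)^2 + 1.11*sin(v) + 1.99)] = (-6.0288*sin(v)^2 + 14.0358*sin(v) - 1.7427)*cos(v)/(1.28*sin(v)^3 - 4.47*sin(v)^2 + 1.11*sin(v) + 1.99)^2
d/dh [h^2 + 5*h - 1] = 2*h + 5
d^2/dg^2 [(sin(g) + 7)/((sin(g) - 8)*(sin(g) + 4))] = (-sin(g)^5 - 32*sin(g)^4 - 106*sin(g)^3 - 838*sin(g)^2 - 104*sin(g) + 416)/((sin(g) - 8)^3*(sin(g) + 4)^3)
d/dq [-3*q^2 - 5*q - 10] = -6*q - 5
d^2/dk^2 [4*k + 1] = 0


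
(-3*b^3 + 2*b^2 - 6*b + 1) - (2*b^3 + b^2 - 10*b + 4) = -5*b^3 + b^2 + 4*b - 3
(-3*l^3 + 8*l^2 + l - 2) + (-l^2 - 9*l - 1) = -3*l^3 + 7*l^2 - 8*l - 3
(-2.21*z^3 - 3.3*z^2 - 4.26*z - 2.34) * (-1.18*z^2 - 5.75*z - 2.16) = 2.6078*z^5 + 16.6015*z^4 + 28.7754*z^3 + 34.3842*z^2 + 22.6566*z + 5.0544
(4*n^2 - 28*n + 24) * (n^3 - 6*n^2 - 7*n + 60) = 4*n^5 - 52*n^4 + 164*n^3 + 292*n^2 - 1848*n + 1440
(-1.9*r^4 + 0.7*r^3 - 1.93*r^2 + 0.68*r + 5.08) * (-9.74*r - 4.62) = 18.506*r^5 + 1.96*r^4 + 15.5642*r^3 + 2.2934*r^2 - 52.6208*r - 23.4696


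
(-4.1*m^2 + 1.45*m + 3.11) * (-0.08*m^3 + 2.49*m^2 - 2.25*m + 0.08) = 0.328*m^5 - 10.325*m^4 + 12.5867*m^3 + 4.1534*m^2 - 6.8815*m + 0.2488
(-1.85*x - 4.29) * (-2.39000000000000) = 4.4215*x + 10.2531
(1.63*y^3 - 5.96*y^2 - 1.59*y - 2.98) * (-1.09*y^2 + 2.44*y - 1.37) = -1.7767*y^5 + 10.4736*y^4 - 15.0424*y^3 + 7.5338*y^2 - 5.0929*y + 4.0826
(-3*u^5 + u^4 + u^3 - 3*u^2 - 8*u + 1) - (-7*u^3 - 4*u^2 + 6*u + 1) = -3*u^5 + u^4 + 8*u^3 + u^2 - 14*u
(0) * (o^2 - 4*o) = 0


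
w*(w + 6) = w^2 + 6*w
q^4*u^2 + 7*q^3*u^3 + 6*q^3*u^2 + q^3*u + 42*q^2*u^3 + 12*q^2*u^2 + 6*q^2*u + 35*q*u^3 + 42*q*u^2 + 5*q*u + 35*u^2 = (q + 5)*(q + 7*u)*(q*u + 1)*(q*u + u)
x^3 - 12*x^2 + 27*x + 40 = (x - 8)*(x - 5)*(x + 1)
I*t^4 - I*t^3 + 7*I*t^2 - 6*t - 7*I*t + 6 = (t - 3*I)*(t + I)*(t + 2*I)*(I*t - I)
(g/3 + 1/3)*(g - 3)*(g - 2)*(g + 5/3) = g^4/3 - 7*g^3/9 - 17*g^2/9 + 23*g/9 + 10/3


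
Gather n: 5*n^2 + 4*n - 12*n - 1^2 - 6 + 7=5*n^2 - 8*n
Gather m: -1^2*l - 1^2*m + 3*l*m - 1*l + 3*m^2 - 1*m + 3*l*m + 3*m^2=-2*l + 6*m^2 + m*(6*l - 2)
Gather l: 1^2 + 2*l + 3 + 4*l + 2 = 6*l + 6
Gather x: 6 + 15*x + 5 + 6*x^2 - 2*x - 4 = 6*x^2 + 13*x + 7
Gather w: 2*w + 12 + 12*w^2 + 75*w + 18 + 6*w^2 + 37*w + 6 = 18*w^2 + 114*w + 36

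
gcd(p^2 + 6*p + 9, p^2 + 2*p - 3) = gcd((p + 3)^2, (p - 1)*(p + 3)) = p + 3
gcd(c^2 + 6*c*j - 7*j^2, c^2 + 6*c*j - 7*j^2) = c^2 + 6*c*j - 7*j^2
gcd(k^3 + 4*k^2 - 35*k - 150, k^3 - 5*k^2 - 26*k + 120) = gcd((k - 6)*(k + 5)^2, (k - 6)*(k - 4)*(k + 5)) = k^2 - k - 30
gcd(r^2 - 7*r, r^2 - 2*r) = r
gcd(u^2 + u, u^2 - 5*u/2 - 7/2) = u + 1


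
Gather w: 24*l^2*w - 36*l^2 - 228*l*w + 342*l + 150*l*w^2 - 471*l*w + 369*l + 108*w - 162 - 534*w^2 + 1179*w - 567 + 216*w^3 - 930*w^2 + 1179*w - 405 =-36*l^2 + 711*l + 216*w^3 + w^2*(150*l - 1464) + w*(24*l^2 - 699*l + 2466) - 1134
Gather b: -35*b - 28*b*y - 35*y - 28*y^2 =b*(-28*y - 35) - 28*y^2 - 35*y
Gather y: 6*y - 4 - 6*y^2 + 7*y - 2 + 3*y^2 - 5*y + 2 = -3*y^2 + 8*y - 4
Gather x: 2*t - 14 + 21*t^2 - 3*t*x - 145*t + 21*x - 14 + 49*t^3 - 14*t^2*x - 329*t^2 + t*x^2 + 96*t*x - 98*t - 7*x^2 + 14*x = 49*t^3 - 308*t^2 - 241*t + x^2*(t - 7) + x*(-14*t^2 + 93*t + 35) - 28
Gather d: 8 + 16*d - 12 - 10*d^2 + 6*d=-10*d^2 + 22*d - 4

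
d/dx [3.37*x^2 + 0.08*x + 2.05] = 6.74*x + 0.08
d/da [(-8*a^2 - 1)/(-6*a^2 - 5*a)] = (40*a^2 - 12*a - 5)/(a^2*(36*a^2 + 60*a + 25))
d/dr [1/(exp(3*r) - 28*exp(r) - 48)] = (28 - 3*exp(2*r))*exp(r)/(-exp(3*r) + 28*exp(r) + 48)^2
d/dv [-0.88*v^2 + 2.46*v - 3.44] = 2.46 - 1.76*v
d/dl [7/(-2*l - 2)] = 7/(2*(l + 1)^2)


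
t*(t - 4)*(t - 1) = t^3 - 5*t^2 + 4*t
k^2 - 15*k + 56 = (k - 8)*(k - 7)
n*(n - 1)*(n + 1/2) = n^3 - n^2/2 - n/2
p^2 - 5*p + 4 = (p - 4)*(p - 1)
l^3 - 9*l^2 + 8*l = l*(l - 8)*(l - 1)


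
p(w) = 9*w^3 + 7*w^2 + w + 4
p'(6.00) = 1057.00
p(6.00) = 2206.00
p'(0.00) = 1.00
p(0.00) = 4.00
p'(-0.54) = 1.31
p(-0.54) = 4.08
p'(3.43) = 366.67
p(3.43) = 452.97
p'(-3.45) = 274.07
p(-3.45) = -285.71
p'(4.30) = 560.43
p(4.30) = 853.29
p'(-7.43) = 1387.51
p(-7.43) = -3308.55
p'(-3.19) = 231.09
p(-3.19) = -220.11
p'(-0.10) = -0.13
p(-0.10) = 3.96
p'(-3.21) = 234.27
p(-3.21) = -224.77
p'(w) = 27*w^2 + 14*w + 1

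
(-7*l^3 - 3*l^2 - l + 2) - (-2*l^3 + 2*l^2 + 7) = -5*l^3 - 5*l^2 - l - 5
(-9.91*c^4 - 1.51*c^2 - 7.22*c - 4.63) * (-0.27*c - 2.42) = 2.6757*c^5 + 23.9822*c^4 + 0.4077*c^3 + 5.6036*c^2 + 18.7225*c + 11.2046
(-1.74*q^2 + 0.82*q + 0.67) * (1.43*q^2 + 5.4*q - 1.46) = -2.4882*q^4 - 8.2234*q^3 + 7.9265*q^2 + 2.4208*q - 0.9782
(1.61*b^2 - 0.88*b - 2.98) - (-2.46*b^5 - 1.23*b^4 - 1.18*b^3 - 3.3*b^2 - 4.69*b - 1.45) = 2.46*b^5 + 1.23*b^4 + 1.18*b^3 + 4.91*b^2 + 3.81*b - 1.53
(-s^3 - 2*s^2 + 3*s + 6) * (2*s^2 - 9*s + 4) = -2*s^5 + 5*s^4 + 20*s^3 - 23*s^2 - 42*s + 24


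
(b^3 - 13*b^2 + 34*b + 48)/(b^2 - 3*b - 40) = (b^2 - 5*b - 6)/(b + 5)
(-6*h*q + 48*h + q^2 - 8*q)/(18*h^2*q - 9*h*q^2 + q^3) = (q - 8)/(q*(-3*h + q))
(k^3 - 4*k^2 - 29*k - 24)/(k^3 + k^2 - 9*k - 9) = (k - 8)/(k - 3)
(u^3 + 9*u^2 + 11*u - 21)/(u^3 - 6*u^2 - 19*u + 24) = (u + 7)/(u - 8)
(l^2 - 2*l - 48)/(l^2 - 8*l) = (l + 6)/l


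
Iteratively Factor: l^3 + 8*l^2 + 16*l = (l + 4)*(l^2 + 4*l) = l*(l + 4)*(l + 4)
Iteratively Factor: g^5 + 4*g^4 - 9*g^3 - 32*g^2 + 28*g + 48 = (g + 1)*(g^4 + 3*g^3 - 12*g^2 - 20*g + 48) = (g + 1)*(g + 4)*(g^3 - g^2 - 8*g + 12) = (g + 1)*(g + 3)*(g + 4)*(g^2 - 4*g + 4) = (g - 2)*(g + 1)*(g + 3)*(g + 4)*(g - 2)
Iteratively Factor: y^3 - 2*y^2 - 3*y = (y)*(y^2 - 2*y - 3) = y*(y - 3)*(y + 1)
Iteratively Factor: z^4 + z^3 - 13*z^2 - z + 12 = (z - 1)*(z^3 + 2*z^2 - 11*z - 12) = (z - 1)*(z + 4)*(z^2 - 2*z - 3) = (z - 1)*(z + 1)*(z + 4)*(z - 3)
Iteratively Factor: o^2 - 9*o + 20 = (o - 5)*(o - 4)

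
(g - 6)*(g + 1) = g^2 - 5*g - 6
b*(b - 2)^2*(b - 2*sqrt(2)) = b^4 - 4*b^3 - 2*sqrt(2)*b^3 + 4*b^2 + 8*sqrt(2)*b^2 - 8*sqrt(2)*b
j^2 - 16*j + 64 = (j - 8)^2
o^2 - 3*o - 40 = (o - 8)*(o + 5)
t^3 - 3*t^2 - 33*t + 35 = (t - 7)*(t - 1)*(t + 5)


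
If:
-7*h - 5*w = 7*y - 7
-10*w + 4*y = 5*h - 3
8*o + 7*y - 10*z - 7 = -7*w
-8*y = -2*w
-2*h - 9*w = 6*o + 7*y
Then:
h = 19/13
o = 10/27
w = -56/117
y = -14/117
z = -2887/3510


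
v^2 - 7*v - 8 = (v - 8)*(v + 1)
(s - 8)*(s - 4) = s^2 - 12*s + 32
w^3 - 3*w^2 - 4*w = w*(w - 4)*(w + 1)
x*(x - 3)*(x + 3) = x^3 - 9*x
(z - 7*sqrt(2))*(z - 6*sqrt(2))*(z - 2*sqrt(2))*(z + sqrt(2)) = z^4 - 14*sqrt(2)*z^3 + 106*z^2 - 32*sqrt(2)*z - 336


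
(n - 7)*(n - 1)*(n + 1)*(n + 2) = n^4 - 5*n^3 - 15*n^2 + 5*n + 14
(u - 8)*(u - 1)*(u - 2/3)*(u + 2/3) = u^4 - 9*u^3 + 68*u^2/9 + 4*u - 32/9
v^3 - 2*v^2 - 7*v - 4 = (v - 4)*(v + 1)^2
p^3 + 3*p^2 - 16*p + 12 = (p - 2)*(p - 1)*(p + 6)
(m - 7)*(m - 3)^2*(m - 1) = m^4 - 14*m^3 + 64*m^2 - 114*m + 63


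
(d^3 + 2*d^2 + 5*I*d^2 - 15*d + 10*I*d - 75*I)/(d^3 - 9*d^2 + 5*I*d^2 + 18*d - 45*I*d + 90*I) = (d + 5)/(d - 6)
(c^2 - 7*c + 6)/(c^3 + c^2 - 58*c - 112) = (c^2 - 7*c + 6)/(c^3 + c^2 - 58*c - 112)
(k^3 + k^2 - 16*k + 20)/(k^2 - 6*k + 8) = (k^2 + 3*k - 10)/(k - 4)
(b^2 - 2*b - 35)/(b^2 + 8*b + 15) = (b - 7)/(b + 3)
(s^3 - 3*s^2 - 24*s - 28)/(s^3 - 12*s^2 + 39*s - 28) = (s^2 + 4*s + 4)/(s^2 - 5*s + 4)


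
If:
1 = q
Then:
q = 1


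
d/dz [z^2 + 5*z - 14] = 2*z + 5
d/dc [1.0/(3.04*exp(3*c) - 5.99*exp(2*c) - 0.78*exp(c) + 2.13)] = (-9.12*exp(2*c) + 11.98*exp(c) + 0.78)*exp(c)/(3.04*exp(3*c) - 5.99*exp(2*c) - 0.78*exp(c) + 2.13)^2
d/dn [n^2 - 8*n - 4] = 2*n - 8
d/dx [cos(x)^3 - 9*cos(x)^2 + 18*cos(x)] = 3*(sin(x)^2 + 6*cos(x) - 7)*sin(x)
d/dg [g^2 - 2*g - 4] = 2*g - 2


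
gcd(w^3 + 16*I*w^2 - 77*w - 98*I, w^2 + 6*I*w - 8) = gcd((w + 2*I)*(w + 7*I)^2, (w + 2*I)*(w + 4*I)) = w + 2*I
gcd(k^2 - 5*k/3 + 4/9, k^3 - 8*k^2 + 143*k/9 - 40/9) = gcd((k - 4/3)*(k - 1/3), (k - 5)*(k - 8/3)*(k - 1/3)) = k - 1/3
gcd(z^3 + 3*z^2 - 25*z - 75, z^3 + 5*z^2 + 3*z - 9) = z + 3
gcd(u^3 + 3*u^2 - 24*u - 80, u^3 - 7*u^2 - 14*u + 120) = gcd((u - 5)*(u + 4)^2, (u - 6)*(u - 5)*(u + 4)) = u^2 - u - 20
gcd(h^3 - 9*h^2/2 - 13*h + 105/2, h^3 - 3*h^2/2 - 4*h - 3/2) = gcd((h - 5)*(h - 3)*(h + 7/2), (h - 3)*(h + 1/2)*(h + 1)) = h - 3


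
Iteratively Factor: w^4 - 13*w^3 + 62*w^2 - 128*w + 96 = (w - 2)*(w^3 - 11*w^2 + 40*w - 48) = (w - 3)*(w - 2)*(w^2 - 8*w + 16) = (w - 4)*(w - 3)*(w - 2)*(w - 4)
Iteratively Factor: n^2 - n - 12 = (n - 4)*(n + 3)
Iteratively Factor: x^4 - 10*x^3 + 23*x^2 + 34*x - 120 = (x - 5)*(x^3 - 5*x^2 - 2*x + 24) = (x - 5)*(x - 3)*(x^2 - 2*x - 8) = (x - 5)*(x - 4)*(x - 3)*(x + 2)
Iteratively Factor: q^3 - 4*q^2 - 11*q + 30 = (q + 3)*(q^2 - 7*q + 10) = (q - 2)*(q + 3)*(q - 5)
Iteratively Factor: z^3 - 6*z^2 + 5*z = (z - 5)*(z^2 - z) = z*(z - 5)*(z - 1)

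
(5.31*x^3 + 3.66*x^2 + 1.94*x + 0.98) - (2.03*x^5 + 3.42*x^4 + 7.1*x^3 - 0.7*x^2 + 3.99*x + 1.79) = -2.03*x^5 - 3.42*x^4 - 1.79*x^3 + 4.36*x^2 - 2.05*x - 0.81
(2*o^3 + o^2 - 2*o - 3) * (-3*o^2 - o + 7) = -6*o^5 - 5*o^4 + 19*o^3 + 18*o^2 - 11*o - 21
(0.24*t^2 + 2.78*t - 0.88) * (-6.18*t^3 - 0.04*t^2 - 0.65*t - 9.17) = -1.4832*t^5 - 17.19*t^4 + 5.1712*t^3 - 3.9726*t^2 - 24.9206*t + 8.0696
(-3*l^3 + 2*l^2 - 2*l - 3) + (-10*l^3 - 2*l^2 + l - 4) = -13*l^3 - l - 7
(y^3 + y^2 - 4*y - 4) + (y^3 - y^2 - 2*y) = 2*y^3 - 6*y - 4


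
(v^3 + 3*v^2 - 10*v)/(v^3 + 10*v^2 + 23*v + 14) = v*(v^2 + 3*v - 10)/(v^3 + 10*v^2 + 23*v + 14)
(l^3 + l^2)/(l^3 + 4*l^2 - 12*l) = l*(l + 1)/(l^2 + 4*l - 12)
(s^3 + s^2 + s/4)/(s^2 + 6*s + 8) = s*(4*s^2 + 4*s + 1)/(4*(s^2 + 6*s + 8))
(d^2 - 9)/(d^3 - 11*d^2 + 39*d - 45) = (d + 3)/(d^2 - 8*d + 15)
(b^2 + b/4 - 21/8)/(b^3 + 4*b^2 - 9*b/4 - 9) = (4*b + 7)/(2*(2*b^2 + 11*b + 12))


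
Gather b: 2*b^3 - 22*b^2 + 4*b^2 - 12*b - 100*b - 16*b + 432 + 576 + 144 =2*b^3 - 18*b^2 - 128*b + 1152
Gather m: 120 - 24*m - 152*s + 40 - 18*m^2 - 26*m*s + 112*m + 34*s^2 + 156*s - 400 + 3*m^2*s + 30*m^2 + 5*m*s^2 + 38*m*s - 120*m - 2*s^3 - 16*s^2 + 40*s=m^2*(3*s + 12) + m*(5*s^2 + 12*s - 32) - 2*s^3 + 18*s^2 + 44*s - 240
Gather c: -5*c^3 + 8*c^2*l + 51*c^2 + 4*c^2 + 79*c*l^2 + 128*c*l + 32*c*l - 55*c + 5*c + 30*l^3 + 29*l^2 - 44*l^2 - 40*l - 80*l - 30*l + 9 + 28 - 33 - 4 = -5*c^3 + c^2*(8*l + 55) + c*(79*l^2 + 160*l - 50) + 30*l^3 - 15*l^2 - 150*l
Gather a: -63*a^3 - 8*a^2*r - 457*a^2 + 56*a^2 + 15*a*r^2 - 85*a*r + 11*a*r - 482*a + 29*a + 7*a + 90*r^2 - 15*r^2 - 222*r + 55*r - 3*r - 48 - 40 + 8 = -63*a^3 + a^2*(-8*r - 401) + a*(15*r^2 - 74*r - 446) + 75*r^2 - 170*r - 80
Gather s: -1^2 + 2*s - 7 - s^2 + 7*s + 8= -s^2 + 9*s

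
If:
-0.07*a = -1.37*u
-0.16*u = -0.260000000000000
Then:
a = 31.80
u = 1.62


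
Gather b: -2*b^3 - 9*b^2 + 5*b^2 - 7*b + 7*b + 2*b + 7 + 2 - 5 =-2*b^3 - 4*b^2 + 2*b + 4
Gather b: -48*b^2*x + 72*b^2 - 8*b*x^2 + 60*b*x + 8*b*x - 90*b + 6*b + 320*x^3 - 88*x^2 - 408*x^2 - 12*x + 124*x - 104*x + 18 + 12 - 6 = b^2*(72 - 48*x) + b*(-8*x^2 + 68*x - 84) + 320*x^3 - 496*x^2 + 8*x + 24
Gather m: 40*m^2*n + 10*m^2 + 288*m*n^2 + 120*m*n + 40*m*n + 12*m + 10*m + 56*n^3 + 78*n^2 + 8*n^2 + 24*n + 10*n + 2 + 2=m^2*(40*n + 10) + m*(288*n^2 + 160*n + 22) + 56*n^3 + 86*n^2 + 34*n + 4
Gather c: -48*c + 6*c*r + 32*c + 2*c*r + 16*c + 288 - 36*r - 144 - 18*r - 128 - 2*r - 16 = 8*c*r - 56*r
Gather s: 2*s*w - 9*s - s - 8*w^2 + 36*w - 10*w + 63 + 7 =s*(2*w - 10) - 8*w^2 + 26*w + 70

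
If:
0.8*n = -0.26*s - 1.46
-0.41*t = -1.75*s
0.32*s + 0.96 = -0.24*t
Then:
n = -1.59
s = -0.71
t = -3.05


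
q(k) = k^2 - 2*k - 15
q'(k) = 2*k - 2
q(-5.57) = 27.16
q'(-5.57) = -13.14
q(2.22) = -14.51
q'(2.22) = 2.44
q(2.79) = -12.80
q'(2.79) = 3.58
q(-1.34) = -10.52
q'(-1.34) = -4.68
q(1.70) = -15.51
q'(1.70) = 1.40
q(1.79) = -15.38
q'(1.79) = 1.58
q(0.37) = -15.60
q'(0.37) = -1.26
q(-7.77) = 60.91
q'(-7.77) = -17.54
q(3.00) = -12.00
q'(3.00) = 4.00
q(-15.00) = 240.00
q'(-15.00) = -32.00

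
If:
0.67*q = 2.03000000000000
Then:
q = 3.03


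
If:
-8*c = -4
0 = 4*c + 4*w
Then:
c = 1/2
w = -1/2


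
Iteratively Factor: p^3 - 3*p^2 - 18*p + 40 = (p - 5)*(p^2 + 2*p - 8) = (p - 5)*(p + 4)*(p - 2)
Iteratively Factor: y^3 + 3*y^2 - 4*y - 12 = (y + 2)*(y^2 + y - 6) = (y + 2)*(y + 3)*(y - 2)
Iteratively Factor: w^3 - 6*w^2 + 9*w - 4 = (w - 1)*(w^2 - 5*w + 4) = (w - 4)*(w - 1)*(w - 1)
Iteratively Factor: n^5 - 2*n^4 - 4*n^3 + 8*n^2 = (n + 2)*(n^4 - 4*n^3 + 4*n^2) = n*(n + 2)*(n^3 - 4*n^2 + 4*n) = n*(n - 2)*(n + 2)*(n^2 - 2*n) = n*(n - 2)^2*(n + 2)*(n)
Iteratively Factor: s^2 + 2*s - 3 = (s - 1)*(s + 3)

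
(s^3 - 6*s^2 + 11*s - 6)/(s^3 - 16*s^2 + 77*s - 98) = (s^2 - 4*s + 3)/(s^2 - 14*s + 49)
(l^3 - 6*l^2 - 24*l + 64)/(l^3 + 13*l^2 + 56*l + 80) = (l^2 - 10*l + 16)/(l^2 + 9*l + 20)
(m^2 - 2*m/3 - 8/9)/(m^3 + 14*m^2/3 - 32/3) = (m + 2/3)/(m^2 + 6*m + 8)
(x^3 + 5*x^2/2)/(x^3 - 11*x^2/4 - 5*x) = 2*x*(2*x + 5)/(4*x^2 - 11*x - 20)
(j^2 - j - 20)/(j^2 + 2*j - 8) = (j - 5)/(j - 2)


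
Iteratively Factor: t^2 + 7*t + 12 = (t + 4)*(t + 3)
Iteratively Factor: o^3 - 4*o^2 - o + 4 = (o - 4)*(o^2 - 1) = (o - 4)*(o - 1)*(o + 1)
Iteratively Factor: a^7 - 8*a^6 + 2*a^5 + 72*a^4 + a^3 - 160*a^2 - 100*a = (a + 1)*(a^6 - 9*a^5 + 11*a^4 + 61*a^3 - 60*a^2 - 100*a) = (a + 1)^2*(a^5 - 10*a^4 + 21*a^3 + 40*a^2 - 100*a) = a*(a + 1)^2*(a^4 - 10*a^3 + 21*a^2 + 40*a - 100) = a*(a + 1)^2*(a + 2)*(a^3 - 12*a^2 + 45*a - 50) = a*(a - 5)*(a + 1)^2*(a + 2)*(a^2 - 7*a + 10) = a*(a - 5)^2*(a + 1)^2*(a + 2)*(a - 2)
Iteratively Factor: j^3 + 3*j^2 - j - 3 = (j + 1)*(j^2 + 2*j - 3) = (j - 1)*(j + 1)*(j + 3)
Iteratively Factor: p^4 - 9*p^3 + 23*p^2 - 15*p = (p - 1)*(p^3 - 8*p^2 + 15*p) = (p - 3)*(p - 1)*(p^2 - 5*p) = (p - 5)*(p - 3)*(p - 1)*(p)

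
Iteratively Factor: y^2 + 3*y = (y + 3)*(y)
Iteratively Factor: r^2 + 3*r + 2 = (r + 2)*(r + 1)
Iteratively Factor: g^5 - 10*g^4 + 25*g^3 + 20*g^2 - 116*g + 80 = (g - 5)*(g^4 - 5*g^3 + 20*g - 16) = (g - 5)*(g + 2)*(g^3 - 7*g^2 + 14*g - 8) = (g - 5)*(g - 4)*(g + 2)*(g^2 - 3*g + 2) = (g - 5)*(g - 4)*(g - 2)*(g + 2)*(g - 1)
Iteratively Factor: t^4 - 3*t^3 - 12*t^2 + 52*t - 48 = (t - 2)*(t^3 - t^2 - 14*t + 24) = (t - 2)^2*(t^2 + t - 12) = (t - 2)^2*(t + 4)*(t - 3)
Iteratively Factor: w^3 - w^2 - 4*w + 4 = (w - 1)*(w^2 - 4) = (w - 2)*(w - 1)*(w + 2)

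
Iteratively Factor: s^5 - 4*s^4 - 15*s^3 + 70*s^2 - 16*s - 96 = (s - 3)*(s^4 - s^3 - 18*s^2 + 16*s + 32) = (s - 3)*(s - 2)*(s^3 + s^2 - 16*s - 16) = (s - 3)*(s - 2)*(s + 1)*(s^2 - 16) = (s - 4)*(s - 3)*(s - 2)*(s + 1)*(s + 4)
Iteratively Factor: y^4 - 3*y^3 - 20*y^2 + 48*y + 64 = (y + 4)*(y^3 - 7*y^2 + 8*y + 16) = (y + 1)*(y + 4)*(y^2 - 8*y + 16) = (y - 4)*(y + 1)*(y + 4)*(y - 4)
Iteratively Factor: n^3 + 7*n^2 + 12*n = (n)*(n^2 + 7*n + 12) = n*(n + 3)*(n + 4)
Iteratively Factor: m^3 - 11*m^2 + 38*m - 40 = (m - 2)*(m^2 - 9*m + 20) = (m - 4)*(m - 2)*(m - 5)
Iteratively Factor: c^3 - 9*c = (c - 3)*(c^2 + 3*c) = c*(c - 3)*(c + 3)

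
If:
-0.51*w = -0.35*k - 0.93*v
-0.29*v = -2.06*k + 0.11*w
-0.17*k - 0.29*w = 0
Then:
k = 0.00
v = 0.00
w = 0.00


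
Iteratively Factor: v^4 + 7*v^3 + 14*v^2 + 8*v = (v + 4)*(v^3 + 3*v^2 + 2*v) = v*(v + 4)*(v^2 + 3*v + 2) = v*(v + 1)*(v + 4)*(v + 2)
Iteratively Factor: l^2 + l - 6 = (l + 3)*(l - 2)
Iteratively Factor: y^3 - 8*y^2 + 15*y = (y - 5)*(y^2 - 3*y) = y*(y - 5)*(y - 3)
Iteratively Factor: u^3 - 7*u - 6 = (u - 3)*(u^2 + 3*u + 2) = (u - 3)*(u + 2)*(u + 1)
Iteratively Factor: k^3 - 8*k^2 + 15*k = (k - 5)*(k^2 - 3*k) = (k - 5)*(k - 3)*(k)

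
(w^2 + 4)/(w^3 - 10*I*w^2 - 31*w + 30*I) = (w + 2*I)/(w^2 - 8*I*w - 15)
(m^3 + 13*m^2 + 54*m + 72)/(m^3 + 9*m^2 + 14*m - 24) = (m + 3)/(m - 1)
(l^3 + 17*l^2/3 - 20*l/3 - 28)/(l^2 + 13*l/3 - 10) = (3*l^2 - l - 14)/(3*l - 5)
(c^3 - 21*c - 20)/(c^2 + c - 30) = (c^2 + 5*c + 4)/(c + 6)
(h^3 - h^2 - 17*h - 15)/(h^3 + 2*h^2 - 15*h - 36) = (h^2 - 4*h - 5)/(h^2 - h - 12)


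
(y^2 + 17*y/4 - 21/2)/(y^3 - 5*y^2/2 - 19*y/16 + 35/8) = 4*(y + 6)/(4*y^2 - 3*y - 10)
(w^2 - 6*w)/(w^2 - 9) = w*(w - 6)/(w^2 - 9)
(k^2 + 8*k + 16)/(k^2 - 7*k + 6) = (k^2 + 8*k + 16)/(k^2 - 7*k + 6)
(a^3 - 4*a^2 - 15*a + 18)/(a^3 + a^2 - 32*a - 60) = (a^2 + 2*a - 3)/(a^2 + 7*a + 10)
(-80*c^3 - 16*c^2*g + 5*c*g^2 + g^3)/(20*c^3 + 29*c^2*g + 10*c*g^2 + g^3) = (-4*c + g)/(c + g)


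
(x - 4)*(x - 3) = x^2 - 7*x + 12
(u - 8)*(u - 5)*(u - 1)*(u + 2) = u^4 - 12*u^3 + 25*u^2 + 66*u - 80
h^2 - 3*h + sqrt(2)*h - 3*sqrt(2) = (h - 3)*(h + sqrt(2))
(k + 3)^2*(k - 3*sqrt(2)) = k^3 - 3*sqrt(2)*k^2 + 6*k^2 - 18*sqrt(2)*k + 9*k - 27*sqrt(2)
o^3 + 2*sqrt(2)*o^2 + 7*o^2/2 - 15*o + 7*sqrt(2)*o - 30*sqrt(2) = (o - 5/2)*(o + 6)*(o + 2*sqrt(2))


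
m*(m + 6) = m^2 + 6*m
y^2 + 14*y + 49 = (y + 7)^2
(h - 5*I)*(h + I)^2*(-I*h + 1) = -I*h^4 - 2*h^3 - 12*I*h^2 + 14*h + 5*I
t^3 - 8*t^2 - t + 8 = (t - 8)*(t - 1)*(t + 1)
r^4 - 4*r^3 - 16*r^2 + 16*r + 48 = (r - 6)*(r - 2)*(r + 2)^2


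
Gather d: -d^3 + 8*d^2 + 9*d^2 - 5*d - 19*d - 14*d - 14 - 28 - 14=-d^3 + 17*d^2 - 38*d - 56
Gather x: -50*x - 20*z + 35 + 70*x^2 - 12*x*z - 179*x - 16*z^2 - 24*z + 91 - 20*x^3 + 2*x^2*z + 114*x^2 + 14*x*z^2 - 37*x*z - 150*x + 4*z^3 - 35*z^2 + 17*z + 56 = -20*x^3 + x^2*(2*z + 184) + x*(14*z^2 - 49*z - 379) + 4*z^3 - 51*z^2 - 27*z + 182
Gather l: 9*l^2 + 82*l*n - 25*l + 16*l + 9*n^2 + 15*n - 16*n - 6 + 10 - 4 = 9*l^2 + l*(82*n - 9) + 9*n^2 - n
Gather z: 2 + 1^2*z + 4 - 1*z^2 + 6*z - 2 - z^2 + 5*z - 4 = -2*z^2 + 12*z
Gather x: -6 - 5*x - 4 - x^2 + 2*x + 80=-x^2 - 3*x + 70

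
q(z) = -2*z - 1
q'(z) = -2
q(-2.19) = 3.38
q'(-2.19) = -2.00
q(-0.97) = 0.94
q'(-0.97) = -2.00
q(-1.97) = 2.94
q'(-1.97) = -2.00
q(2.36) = -5.72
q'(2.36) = -2.00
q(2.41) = -5.82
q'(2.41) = -2.00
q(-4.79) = 8.58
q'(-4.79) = -2.00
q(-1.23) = 1.46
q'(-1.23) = -2.00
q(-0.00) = -1.00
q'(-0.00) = -2.00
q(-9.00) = 17.00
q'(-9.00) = -2.00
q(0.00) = -1.00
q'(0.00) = -2.00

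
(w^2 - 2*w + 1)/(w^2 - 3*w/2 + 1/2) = 2*(w - 1)/(2*w - 1)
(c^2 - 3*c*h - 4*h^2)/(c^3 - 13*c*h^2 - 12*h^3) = 1/(c + 3*h)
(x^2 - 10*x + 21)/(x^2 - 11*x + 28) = (x - 3)/(x - 4)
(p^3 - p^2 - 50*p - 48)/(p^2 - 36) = (p^2 - 7*p - 8)/(p - 6)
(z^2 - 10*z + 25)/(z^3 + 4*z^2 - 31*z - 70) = (z - 5)/(z^2 + 9*z + 14)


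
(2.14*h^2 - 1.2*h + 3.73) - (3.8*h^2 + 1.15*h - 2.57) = -1.66*h^2 - 2.35*h + 6.3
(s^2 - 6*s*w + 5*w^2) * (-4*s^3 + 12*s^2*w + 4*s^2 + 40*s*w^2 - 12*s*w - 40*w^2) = -4*s^5 + 36*s^4*w + 4*s^4 - 52*s^3*w^2 - 36*s^3*w - 180*s^2*w^3 + 52*s^2*w^2 + 200*s*w^4 + 180*s*w^3 - 200*w^4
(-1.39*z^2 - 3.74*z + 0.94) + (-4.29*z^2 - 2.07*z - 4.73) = -5.68*z^2 - 5.81*z - 3.79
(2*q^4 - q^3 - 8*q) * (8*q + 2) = 16*q^5 - 4*q^4 - 2*q^3 - 64*q^2 - 16*q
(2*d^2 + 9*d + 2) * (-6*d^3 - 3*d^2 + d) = -12*d^5 - 60*d^4 - 37*d^3 + 3*d^2 + 2*d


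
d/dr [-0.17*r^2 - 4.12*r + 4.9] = -0.34*r - 4.12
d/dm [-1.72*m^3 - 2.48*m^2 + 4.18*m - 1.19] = -5.16*m^2 - 4.96*m + 4.18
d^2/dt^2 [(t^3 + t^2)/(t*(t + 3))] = 12/(t^3 + 9*t^2 + 27*t + 27)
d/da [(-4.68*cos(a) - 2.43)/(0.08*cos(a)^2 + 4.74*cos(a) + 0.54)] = (0.3744*sin(a)^2 - 0.3888*cos(a) - 9.3654)*sin(a)/(0.08*cos(a)^2 + 4.74*cos(a) + 0.54)^2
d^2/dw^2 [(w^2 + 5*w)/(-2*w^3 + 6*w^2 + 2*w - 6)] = (-w^6 - 15*w^5 + 42*w^4 - 26*w^3 + 63*w^2 - 135*w - 24)/(w^9 - 9*w^8 + 24*w^7 - 78*w^5 + 54*w^4 + 80*w^3 - 72*w^2 - 27*w + 27)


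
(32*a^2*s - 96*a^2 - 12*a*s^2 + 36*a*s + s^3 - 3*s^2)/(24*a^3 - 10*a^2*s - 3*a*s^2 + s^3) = (-8*a*s + 24*a + s^2 - 3*s)/(-6*a^2 + a*s + s^2)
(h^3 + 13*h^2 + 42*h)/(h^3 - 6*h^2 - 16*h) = (h^2 + 13*h + 42)/(h^2 - 6*h - 16)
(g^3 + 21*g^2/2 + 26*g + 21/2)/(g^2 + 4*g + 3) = (2*g^2 + 15*g + 7)/(2*(g + 1))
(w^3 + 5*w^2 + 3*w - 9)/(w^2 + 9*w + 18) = (w^2 + 2*w - 3)/(w + 6)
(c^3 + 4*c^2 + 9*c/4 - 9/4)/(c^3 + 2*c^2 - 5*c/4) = (2*c^2 + 9*c + 9)/(c*(2*c + 5))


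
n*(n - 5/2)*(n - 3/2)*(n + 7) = n^4 + 3*n^3 - 97*n^2/4 + 105*n/4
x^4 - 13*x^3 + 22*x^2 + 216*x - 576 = (x - 8)*(x - 6)*(x - 3)*(x + 4)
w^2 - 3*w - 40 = (w - 8)*(w + 5)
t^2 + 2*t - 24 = (t - 4)*(t + 6)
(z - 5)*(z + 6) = z^2 + z - 30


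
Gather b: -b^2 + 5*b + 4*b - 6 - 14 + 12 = -b^2 + 9*b - 8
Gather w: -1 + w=w - 1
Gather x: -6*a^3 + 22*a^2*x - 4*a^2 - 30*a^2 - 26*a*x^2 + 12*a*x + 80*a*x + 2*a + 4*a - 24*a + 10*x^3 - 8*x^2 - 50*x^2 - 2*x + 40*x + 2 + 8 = -6*a^3 - 34*a^2 - 18*a + 10*x^3 + x^2*(-26*a - 58) + x*(22*a^2 + 92*a + 38) + 10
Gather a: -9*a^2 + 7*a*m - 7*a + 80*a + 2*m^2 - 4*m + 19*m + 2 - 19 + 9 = -9*a^2 + a*(7*m + 73) + 2*m^2 + 15*m - 8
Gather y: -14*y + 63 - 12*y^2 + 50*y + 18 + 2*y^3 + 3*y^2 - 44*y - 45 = 2*y^3 - 9*y^2 - 8*y + 36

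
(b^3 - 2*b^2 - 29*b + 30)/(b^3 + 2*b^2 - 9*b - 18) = (b^3 - 2*b^2 - 29*b + 30)/(b^3 + 2*b^2 - 9*b - 18)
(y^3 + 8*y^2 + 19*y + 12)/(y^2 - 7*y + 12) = (y^3 + 8*y^2 + 19*y + 12)/(y^2 - 7*y + 12)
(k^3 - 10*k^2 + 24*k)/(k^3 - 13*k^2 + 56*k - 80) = k*(k - 6)/(k^2 - 9*k + 20)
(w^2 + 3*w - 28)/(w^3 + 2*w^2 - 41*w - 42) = (w - 4)/(w^2 - 5*w - 6)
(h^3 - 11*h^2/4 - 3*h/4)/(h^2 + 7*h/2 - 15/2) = h*(4*h^2 - 11*h - 3)/(2*(2*h^2 + 7*h - 15))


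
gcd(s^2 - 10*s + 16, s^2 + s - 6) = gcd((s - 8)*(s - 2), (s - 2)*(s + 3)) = s - 2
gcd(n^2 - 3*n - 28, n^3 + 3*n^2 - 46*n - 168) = n^2 - 3*n - 28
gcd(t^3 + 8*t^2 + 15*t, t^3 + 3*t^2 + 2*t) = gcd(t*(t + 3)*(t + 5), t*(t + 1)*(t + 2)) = t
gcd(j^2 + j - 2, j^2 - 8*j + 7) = j - 1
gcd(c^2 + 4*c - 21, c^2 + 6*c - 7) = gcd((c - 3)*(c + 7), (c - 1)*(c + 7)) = c + 7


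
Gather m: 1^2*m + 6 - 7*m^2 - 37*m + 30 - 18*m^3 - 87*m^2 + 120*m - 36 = -18*m^3 - 94*m^2 + 84*m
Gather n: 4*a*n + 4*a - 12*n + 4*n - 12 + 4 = 4*a + n*(4*a - 8) - 8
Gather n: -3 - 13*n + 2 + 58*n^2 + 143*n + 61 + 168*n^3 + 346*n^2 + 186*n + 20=168*n^3 + 404*n^2 + 316*n + 80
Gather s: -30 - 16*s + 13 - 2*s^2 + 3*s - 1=-2*s^2 - 13*s - 18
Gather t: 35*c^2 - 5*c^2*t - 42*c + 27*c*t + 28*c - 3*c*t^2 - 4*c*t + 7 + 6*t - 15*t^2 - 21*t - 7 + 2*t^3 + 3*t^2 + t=35*c^2 - 14*c + 2*t^3 + t^2*(-3*c - 12) + t*(-5*c^2 + 23*c - 14)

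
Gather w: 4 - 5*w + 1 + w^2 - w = w^2 - 6*w + 5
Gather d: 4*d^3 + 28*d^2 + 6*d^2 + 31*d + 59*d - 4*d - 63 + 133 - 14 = 4*d^3 + 34*d^2 + 86*d + 56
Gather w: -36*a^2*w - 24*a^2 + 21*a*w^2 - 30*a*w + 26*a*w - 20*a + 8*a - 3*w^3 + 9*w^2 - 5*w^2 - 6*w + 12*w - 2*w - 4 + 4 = -24*a^2 - 12*a - 3*w^3 + w^2*(21*a + 4) + w*(-36*a^2 - 4*a + 4)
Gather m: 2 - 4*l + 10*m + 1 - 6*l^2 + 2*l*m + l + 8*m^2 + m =-6*l^2 - 3*l + 8*m^2 + m*(2*l + 11) + 3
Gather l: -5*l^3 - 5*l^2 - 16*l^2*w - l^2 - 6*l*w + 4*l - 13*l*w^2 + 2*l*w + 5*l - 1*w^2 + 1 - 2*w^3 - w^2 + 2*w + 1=-5*l^3 + l^2*(-16*w - 6) + l*(-13*w^2 - 4*w + 9) - 2*w^3 - 2*w^2 + 2*w + 2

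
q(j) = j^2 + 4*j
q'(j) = 2*j + 4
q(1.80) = 10.44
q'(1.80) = 7.60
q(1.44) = 7.83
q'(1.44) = 6.88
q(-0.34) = -1.24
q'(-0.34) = 3.32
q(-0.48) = -1.69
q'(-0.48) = 3.04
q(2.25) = 14.06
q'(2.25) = 8.50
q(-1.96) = -4.00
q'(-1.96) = 0.08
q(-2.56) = -3.69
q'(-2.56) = -1.12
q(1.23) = 6.43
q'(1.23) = 6.46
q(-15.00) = 165.00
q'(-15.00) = -26.00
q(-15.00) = 165.00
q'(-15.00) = -26.00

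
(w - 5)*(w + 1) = w^2 - 4*w - 5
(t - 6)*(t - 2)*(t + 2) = t^3 - 6*t^2 - 4*t + 24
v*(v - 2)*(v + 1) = v^3 - v^2 - 2*v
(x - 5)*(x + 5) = x^2 - 25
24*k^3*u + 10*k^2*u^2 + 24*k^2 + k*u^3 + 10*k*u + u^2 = (4*k + u)*(6*k + u)*(k*u + 1)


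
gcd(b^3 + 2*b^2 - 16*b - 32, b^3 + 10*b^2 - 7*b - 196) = b - 4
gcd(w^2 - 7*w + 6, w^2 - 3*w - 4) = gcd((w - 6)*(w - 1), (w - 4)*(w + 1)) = 1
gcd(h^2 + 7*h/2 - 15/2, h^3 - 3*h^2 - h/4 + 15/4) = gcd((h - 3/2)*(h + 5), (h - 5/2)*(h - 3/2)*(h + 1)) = h - 3/2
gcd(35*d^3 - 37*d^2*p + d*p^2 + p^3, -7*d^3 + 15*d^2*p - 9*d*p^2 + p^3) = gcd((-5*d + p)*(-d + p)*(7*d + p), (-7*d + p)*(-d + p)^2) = -d + p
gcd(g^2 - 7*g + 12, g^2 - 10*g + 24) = g - 4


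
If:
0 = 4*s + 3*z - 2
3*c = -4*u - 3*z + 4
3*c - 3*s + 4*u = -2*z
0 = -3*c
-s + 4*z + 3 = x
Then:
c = 0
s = 2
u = 5/2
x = -7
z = -2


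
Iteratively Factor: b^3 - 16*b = (b)*(b^2 - 16) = b*(b + 4)*(b - 4)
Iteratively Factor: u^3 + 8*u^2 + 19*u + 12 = (u + 4)*(u^2 + 4*u + 3) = (u + 1)*(u + 4)*(u + 3)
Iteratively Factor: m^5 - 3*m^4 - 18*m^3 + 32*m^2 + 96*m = (m + 2)*(m^4 - 5*m^3 - 8*m^2 + 48*m) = (m - 4)*(m + 2)*(m^3 - m^2 - 12*m) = (m - 4)*(m + 2)*(m + 3)*(m^2 - 4*m) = m*(m - 4)*(m + 2)*(m + 3)*(m - 4)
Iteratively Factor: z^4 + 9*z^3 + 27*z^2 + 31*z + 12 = (z + 1)*(z^3 + 8*z^2 + 19*z + 12) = (z + 1)*(z + 4)*(z^2 + 4*z + 3) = (z + 1)^2*(z + 4)*(z + 3)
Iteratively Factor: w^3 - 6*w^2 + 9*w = (w - 3)*(w^2 - 3*w) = (w - 3)^2*(w)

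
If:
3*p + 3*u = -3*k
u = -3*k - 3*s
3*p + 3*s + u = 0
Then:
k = -u/2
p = -u/2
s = u/6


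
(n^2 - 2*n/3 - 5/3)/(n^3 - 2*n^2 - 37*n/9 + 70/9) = 3*(n + 1)/(3*n^2 - n - 14)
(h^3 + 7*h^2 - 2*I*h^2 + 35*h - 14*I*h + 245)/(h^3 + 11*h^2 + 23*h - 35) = (h^2 - 2*I*h + 35)/(h^2 + 4*h - 5)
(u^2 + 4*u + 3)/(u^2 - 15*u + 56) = (u^2 + 4*u + 3)/(u^2 - 15*u + 56)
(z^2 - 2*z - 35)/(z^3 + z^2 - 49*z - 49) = (z + 5)/(z^2 + 8*z + 7)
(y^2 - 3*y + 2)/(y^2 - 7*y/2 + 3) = 2*(y - 1)/(2*y - 3)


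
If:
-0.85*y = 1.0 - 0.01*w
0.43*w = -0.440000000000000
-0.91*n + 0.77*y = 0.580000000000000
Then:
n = -1.64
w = -1.02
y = -1.19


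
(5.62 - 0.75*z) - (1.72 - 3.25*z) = 2.5*z + 3.9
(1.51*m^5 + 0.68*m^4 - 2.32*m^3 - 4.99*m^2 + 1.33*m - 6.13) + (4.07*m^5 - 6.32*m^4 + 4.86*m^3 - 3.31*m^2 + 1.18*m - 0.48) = 5.58*m^5 - 5.64*m^4 + 2.54*m^3 - 8.3*m^2 + 2.51*m - 6.61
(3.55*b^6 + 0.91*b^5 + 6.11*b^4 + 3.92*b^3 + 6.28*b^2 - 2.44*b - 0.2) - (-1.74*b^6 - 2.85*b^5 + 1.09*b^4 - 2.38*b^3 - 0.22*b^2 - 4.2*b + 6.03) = 5.29*b^6 + 3.76*b^5 + 5.02*b^4 + 6.3*b^3 + 6.5*b^2 + 1.76*b - 6.23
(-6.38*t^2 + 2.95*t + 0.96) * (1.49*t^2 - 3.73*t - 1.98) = -9.5062*t^4 + 28.1929*t^3 + 3.0593*t^2 - 9.4218*t - 1.9008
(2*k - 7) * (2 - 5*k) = -10*k^2 + 39*k - 14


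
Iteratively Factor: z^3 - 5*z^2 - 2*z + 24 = (z - 4)*(z^2 - z - 6) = (z - 4)*(z + 2)*(z - 3)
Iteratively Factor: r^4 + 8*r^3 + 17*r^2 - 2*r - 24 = (r + 4)*(r^3 + 4*r^2 + r - 6) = (r + 3)*(r + 4)*(r^2 + r - 2) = (r - 1)*(r + 3)*(r + 4)*(r + 2)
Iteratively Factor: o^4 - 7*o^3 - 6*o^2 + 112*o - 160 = (o - 2)*(o^3 - 5*o^2 - 16*o + 80) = (o - 4)*(o - 2)*(o^2 - o - 20) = (o - 4)*(o - 2)*(o + 4)*(o - 5)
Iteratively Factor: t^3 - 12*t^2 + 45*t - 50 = (t - 5)*(t^2 - 7*t + 10) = (t - 5)*(t - 2)*(t - 5)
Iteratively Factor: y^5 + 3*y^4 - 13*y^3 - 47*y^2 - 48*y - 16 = (y + 1)*(y^4 + 2*y^3 - 15*y^2 - 32*y - 16) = (y + 1)*(y + 4)*(y^3 - 2*y^2 - 7*y - 4) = (y + 1)^2*(y + 4)*(y^2 - 3*y - 4) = (y - 4)*(y + 1)^2*(y + 4)*(y + 1)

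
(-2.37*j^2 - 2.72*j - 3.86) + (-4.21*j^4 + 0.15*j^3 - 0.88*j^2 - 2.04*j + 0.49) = -4.21*j^4 + 0.15*j^3 - 3.25*j^2 - 4.76*j - 3.37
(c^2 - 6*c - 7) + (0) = c^2 - 6*c - 7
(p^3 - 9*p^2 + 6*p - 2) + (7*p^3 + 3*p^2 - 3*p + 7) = 8*p^3 - 6*p^2 + 3*p + 5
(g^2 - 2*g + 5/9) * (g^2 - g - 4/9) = g^4 - 3*g^3 + 19*g^2/9 + g/3 - 20/81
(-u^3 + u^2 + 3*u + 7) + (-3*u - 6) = -u^3 + u^2 + 1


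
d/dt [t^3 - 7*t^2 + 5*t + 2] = 3*t^2 - 14*t + 5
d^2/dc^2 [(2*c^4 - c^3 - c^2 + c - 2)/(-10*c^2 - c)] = 2*(-200*c^6 - 60*c^5 - 6*c^4 - 109*c^3 + 600*c^2 + 60*c + 2)/(c^3*(1000*c^3 + 300*c^2 + 30*c + 1))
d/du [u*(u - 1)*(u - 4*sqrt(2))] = 3*u^2 - 8*sqrt(2)*u - 2*u + 4*sqrt(2)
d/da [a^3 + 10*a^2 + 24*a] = 3*a^2 + 20*a + 24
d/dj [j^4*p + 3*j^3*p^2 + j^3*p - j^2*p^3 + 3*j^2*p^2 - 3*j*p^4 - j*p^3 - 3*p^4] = p*(4*j^3 + 9*j^2*p + 3*j^2 - 2*j*p^2 + 6*j*p - 3*p^3 - p^2)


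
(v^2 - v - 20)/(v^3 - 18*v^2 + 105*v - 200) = (v + 4)/(v^2 - 13*v + 40)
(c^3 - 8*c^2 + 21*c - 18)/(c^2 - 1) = (c^3 - 8*c^2 + 21*c - 18)/(c^2 - 1)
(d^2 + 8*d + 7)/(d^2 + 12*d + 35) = (d + 1)/(d + 5)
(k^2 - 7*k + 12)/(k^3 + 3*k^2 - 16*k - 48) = (k - 3)/(k^2 + 7*k + 12)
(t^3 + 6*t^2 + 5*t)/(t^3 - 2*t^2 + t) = (t^2 + 6*t + 5)/(t^2 - 2*t + 1)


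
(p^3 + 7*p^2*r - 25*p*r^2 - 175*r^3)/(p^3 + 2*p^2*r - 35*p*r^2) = (p + 5*r)/p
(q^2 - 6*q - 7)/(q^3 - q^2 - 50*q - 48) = (q - 7)/(q^2 - 2*q - 48)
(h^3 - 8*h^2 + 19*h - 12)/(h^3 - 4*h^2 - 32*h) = (-h^3 + 8*h^2 - 19*h + 12)/(h*(-h^2 + 4*h + 32))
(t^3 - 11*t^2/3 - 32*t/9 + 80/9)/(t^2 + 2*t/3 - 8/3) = (3*t^2 - 7*t - 20)/(3*(t + 2))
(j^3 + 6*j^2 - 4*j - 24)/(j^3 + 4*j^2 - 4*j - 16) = (j + 6)/(j + 4)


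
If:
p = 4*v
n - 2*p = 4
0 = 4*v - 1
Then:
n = 6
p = 1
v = 1/4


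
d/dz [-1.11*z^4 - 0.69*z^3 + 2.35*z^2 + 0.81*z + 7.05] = -4.44*z^3 - 2.07*z^2 + 4.7*z + 0.81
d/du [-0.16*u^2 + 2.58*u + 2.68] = 2.58 - 0.32*u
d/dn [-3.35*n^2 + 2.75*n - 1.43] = 2.75 - 6.7*n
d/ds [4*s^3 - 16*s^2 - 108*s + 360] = 12*s^2 - 32*s - 108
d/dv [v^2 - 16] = 2*v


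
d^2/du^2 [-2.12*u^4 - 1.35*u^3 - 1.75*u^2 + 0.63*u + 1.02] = -25.44*u^2 - 8.1*u - 3.5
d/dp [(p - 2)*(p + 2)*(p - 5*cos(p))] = 5*p^2*sin(p) + 3*p^2 - 10*p*cos(p) - 20*sin(p) - 4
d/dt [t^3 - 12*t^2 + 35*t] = 3*t^2 - 24*t + 35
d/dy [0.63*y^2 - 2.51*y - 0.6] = 1.26*y - 2.51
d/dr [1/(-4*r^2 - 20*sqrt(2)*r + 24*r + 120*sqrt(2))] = (2*r - 6 + 5*sqrt(2))/(4*(r^2 - 6*r + 5*sqrt(2)*r - 30*sqrt(2))^2)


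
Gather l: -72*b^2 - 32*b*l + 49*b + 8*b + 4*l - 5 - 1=-72*b^2 + 57*b + l*(4 - 32*b) - 6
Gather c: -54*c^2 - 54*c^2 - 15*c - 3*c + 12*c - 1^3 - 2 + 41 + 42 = -108*c^2 - 6*c + 80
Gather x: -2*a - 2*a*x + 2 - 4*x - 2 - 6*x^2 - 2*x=-2*a - 6*x^2 + x*(-2*a - 6)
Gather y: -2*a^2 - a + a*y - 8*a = -2*a^2 + a*y - 9*a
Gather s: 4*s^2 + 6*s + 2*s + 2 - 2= 4*s^2 + 8*s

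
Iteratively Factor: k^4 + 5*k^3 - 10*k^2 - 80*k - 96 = (k - 4)*(k^3 + 9*k^2 + 26*k + 24) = (k - 4)*(k + 3)*(k^2 + 6*k + 8) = (k - 4)*(k + 2)*(k + 3)*(k + 4)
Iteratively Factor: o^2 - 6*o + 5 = (o - 1)*(o - 5)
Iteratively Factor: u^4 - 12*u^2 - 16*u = (u + 2)*(u^3 - 2*u^2 - 8*u) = u*(u + 2)*(u^2 - 2*u - 8) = u*(u + 2)^2*(u - 4)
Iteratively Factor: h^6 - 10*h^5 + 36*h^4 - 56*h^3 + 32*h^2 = (h)*(h^5 - 10*h^4 + 36*h^3 - 56*h^2 + 32*h) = h^2*(h^4 - 10*h^3 + 36*h^2 - 56*h + 32) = h^2*(h - 2)*(h^3 - 8*h^2 + 20*h - 16) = h^2*(h - 2)^2*(h^2 - 6*h + 8) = h^2*(h - 2)^3*(h - 4)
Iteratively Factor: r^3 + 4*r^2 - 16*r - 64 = (r + 4)*(r^2 - 16) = (r - 4)*(r + 4)*(r + 4)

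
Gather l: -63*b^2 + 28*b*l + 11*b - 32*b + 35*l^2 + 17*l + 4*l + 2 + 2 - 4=-63*b^2 - 21*b + 35*l^2 + l*(28*b + 21)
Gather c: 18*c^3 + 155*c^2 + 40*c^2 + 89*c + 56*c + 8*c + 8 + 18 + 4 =18*c^3 + 195*c^2 + 153*c + 30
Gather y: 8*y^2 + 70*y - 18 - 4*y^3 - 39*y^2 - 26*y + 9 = -4*y^3 - 31*y^2 + 44*y - 9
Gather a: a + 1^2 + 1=a + 2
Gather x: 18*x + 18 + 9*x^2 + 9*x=9*x^2 + 27*x + 18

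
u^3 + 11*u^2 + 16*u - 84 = (u - 2)*(u + 6)*(u + 7)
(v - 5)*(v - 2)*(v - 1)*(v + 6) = v^4 - 2*v^3 - 31*v^2 + 92*v - 60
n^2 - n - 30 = (n - 6)*(n + 5)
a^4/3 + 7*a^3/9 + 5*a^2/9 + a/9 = a*(a/3 + 1/3)*(a + 1/3)*(a + 1)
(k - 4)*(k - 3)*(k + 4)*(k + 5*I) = k^4 - 3*k^3 + 5*I*k^3 - 16*k^2 - 15*I*k^2 + 48*k - 80*I*k + 240*I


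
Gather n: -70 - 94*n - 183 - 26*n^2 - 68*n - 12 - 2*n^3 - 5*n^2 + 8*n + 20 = -2*n^3 - 31*n^2 - 154*n - 245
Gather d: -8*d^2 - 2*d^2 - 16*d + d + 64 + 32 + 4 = -10*d^2 - 15*d + 100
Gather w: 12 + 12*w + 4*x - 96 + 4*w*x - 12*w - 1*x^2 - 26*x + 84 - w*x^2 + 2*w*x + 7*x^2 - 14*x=w*(-x^2 + 6*x) + 6*x^2 - 36*x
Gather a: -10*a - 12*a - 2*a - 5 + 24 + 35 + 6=60 - 24*a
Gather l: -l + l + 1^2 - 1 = 0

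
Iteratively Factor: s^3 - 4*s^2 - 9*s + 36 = (s + 3)*(s^2 - 7*s + 12) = (s - 3)*(s + 3)*(s - 4)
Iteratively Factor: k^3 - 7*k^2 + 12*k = (k - 3)*(k^2 - 4*k) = (k - 4)*(k - 3)*(k)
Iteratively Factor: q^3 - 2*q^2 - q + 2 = (q + 1)*(q^2 - 3*q + 2) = (q - 1)*(q + 1)*(q - 2)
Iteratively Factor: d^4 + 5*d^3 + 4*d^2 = (d)*(d^3 + 5*d^2 + 4*d) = d*(d + 4)*(d^2 + d) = d*(d + 1)*(d + 4)*(d)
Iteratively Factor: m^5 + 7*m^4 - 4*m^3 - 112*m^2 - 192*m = (m)*(m^4 + 7*m^3 - 4*m^2 - 112*m - 192) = m*(m + 3)*(m^3 + 4*m^2 - 16*m - 64) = m*(m + 3)*(m + 4)*(m^2 - 16) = m*(m + 3)*(m + 4)^2*(m - 4)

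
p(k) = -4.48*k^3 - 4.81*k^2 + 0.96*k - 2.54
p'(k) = -13.44*k^2 - 9.62*k + 0.96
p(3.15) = -187.27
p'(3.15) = -162.70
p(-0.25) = -3.01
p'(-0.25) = 2.52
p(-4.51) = 306.26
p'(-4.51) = -229.02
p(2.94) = -155.14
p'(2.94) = -143.49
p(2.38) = -87.90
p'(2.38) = -98.07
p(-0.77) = -4.09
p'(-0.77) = 0.40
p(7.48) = -2139.40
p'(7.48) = -822.97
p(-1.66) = 3.10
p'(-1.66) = -20.11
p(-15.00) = 14020.81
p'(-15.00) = -2878.74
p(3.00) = -163.91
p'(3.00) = -148.86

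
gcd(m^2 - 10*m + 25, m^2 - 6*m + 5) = m - 5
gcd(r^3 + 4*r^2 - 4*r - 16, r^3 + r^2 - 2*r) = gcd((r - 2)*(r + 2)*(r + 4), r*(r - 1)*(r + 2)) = r + 2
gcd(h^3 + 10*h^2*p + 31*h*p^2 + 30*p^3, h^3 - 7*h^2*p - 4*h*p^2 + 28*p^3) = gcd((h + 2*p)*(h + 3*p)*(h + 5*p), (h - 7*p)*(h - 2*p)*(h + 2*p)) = h + 2*p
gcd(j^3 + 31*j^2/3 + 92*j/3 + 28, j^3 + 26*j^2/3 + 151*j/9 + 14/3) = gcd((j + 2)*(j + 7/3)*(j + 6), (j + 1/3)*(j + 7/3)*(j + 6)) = j^2 + 25*j/3 + 14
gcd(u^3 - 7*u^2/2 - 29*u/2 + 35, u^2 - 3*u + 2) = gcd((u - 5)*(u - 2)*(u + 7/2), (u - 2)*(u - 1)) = u - 2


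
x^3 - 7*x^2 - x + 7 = (x - 7)*(x - 1)*(x + 1)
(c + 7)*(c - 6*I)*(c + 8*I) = c^3 + 7*c^2 + 2*I*c^2 + 48*c + 14*I*c + 336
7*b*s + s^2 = s*(7*b + s)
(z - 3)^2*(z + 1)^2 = z^4 - 4*z^3 - 2*z^2 + 12*z + 9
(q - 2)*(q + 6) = q^2 + 4*q - 12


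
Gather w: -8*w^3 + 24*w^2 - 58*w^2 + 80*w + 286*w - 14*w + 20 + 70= -8*w^3 - 34*w^2 + 352*w + 90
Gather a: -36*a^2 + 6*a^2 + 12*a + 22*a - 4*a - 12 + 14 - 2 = -30*a^2 + 30*a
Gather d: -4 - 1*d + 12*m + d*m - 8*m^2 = d*(m - 1) - 8*m^2 + 12*m - 4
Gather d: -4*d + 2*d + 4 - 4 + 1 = 1 - 2*d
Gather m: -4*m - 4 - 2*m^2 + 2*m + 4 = -2*m^2 - 2*m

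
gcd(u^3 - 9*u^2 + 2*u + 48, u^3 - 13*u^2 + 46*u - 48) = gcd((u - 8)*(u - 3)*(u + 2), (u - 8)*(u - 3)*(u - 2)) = u^2 - 11*u + 24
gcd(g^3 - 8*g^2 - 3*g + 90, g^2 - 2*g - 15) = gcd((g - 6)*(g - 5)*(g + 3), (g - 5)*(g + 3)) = g^2 - 2*g - 15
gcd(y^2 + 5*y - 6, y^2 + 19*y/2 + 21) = y + 6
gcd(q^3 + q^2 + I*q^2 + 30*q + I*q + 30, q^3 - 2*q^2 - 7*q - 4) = q + 1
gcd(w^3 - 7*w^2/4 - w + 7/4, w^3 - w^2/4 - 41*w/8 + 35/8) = w^2 - 11*w/4 + 7/4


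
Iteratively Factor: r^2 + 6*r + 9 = (r + 3)*(r + 3)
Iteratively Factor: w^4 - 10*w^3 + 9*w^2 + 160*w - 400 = (w - 5)*(w^3 - 5*w^2 - 16*w + 80) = (w - 5)*(w + 4)*(w^2 - 9*w + 20) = (w - 5)*(w - 4)*(w + 4)*(w - 5)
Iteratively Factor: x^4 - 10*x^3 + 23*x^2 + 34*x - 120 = (x - 4)*(x^3 - 6*x^2 - x + 30) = (x - 4)*(x + 2)*(x^2 - 8*x + 15) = (x - 5)*(x - 4)*(x + 2)*(x - 3)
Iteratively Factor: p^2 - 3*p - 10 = (p - 5)*(p + 2)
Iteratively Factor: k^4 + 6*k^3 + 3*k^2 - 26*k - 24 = (k + 4)*(k^3 + 2*k^2 - 5*k - 6) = (k - 2)*(k + 4)*(k^2 + 4*k + 3) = (k - 2)*(k + 1)*(k + 4)*(k + 3)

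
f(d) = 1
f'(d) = 0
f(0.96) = 1.00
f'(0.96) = 0.00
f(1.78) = 1.00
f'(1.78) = 0.00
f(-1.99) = 1.00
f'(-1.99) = 0.00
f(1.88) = 1.00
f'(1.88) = 0.00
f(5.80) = 1.00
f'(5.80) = 0.00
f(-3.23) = 1.00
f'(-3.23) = 0.00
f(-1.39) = 1.00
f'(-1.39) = 0.00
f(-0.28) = 1.00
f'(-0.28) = 0.00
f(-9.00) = 1.00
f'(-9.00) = 0.00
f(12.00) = 1.00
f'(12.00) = 0.00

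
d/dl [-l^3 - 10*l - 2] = -3*l^2 - 10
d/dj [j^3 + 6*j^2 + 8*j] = 3*j^2 + 12*j + 8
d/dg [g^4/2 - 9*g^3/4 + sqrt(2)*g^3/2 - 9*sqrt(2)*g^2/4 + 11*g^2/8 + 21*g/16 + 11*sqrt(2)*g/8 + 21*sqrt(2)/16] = 2*g^3 - 27*g^2/4 + 3*sqrt(2)*g^2/2 - 9*sqrt(2)*g/2 + 11*g/4 + 21/16 + 11*sqrt(2)/8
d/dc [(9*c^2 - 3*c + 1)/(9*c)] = 1 - 1/(9*c^2)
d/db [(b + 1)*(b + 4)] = 2*b + 5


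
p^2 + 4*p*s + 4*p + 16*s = (p + 4)*(p + 4*s)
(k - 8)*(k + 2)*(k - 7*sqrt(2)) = k^3 - 7*sqrt(2)*k^2 - 6*k^2 - 16*k + 42*sqrt(2)*k + 112*sqrt(2)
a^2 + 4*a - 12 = (a - 2)*(a + 6)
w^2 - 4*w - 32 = (w - 8)*(w + 4)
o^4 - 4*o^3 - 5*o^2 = o^2*(o - 5)*(o + 1)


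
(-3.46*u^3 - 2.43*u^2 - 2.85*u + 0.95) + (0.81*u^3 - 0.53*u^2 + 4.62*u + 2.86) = -2.65*u^3 - 2.96*u^2 + 1.77*u + 3.81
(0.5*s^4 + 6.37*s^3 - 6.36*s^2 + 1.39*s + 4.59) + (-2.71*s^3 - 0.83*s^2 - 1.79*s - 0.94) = 0.5*s^4 + 3.66*s^3 - 7.19*s^2 - 0.4*s + 3.65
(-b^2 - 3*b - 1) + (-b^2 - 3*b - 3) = -2*b^2 - 6*b - 4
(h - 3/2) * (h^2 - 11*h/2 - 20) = h^3 - 7*h^2 - 47*h/4 + 30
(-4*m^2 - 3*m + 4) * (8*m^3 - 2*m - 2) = -32*m^5 - 24*m^4 + 40*m^3 + 14*m^2 - 2*m - 8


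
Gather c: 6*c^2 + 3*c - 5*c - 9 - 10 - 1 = 6*c^2 - 2*c - 20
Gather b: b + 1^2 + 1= b + 2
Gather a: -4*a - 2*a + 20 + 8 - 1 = 27 - 6*a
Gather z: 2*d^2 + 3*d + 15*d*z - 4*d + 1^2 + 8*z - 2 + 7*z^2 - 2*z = 2*d^2 - d + 7*z^2 + z*(15*d + 6) - 1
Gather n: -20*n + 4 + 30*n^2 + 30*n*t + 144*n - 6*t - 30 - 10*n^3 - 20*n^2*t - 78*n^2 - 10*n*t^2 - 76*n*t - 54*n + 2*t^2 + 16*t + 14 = -10*n^3 + n^2*(-20*t - 48) + n*(-10*t^2 - 46*t + 70) + 2*t^2 + 10*t - 12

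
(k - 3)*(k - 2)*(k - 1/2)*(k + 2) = k^4 - 7*k^3/2 - 5*k^2/2 + 14*k - 6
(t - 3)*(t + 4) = t^2 + t - 12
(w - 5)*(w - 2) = w^2 - 7*w + 10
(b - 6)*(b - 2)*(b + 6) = b^3 - 2*b^2 - 36*b + 72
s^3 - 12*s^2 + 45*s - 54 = (s - 6)*(s - 3)^2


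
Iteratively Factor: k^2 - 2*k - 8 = (k + 2)*(k - 4)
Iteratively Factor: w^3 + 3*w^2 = (w)*(w^2 + 3*w) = w^2*(w + 3)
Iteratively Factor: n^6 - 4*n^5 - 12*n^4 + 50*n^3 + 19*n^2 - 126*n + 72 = (n + 2)*(n^5 - 6*n^4 + 50*n^2 - 81*n + 36) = (n - 1)*(n + 2)*(n^4 - 5*n^3 - 5*n^2 + 45*n - 36) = (n - 4)*(n - 1)*(n + 2)*(n^3 - n^2 - 9*n + 9) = (n - 4)*(n - 1)*(n + 2)*(n + 3)*(n^2 - 4*n + 3) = (n - 4)*(n - 3)*(n - 1)*(n + 2)*(n + 3)*(n - 1)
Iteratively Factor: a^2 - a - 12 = (a - 4)*(a + 3)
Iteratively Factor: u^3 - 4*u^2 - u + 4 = (u - 4)*(u^2 - 1) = (u - 4)*(u - 1)*(u + 1)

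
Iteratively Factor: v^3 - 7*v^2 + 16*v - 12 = (v - 2)*(v^2 - 5*v + 6) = (v - 2)^2*(v - 3)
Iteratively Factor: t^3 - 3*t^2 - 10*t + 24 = (t - 4)*(t^2 + t - 6) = (t - 4)*(t - 2)*(t + 3)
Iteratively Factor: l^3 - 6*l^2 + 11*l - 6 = (l - 2)*(l^2 - 4*l + 3) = (l - 3)*(l - 2)*(l - 1)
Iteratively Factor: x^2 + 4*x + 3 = (x + 1)*(x + 3)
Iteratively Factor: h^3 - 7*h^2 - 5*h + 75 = (h - 5)*(h^2 - 2*h - 15) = (h - 5)^2*(h + 3)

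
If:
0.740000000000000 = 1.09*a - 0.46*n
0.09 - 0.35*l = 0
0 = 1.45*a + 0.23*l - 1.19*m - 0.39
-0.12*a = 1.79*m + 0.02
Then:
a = 0.21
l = 0.26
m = -0.03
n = -1.12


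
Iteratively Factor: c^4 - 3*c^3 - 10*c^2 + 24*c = (c - 4)*(c^3 + c^2 - 6*c) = c*(c - 4)*(c^2 + c - 6) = c*(c - 4)*(c + 3)*(c - 2)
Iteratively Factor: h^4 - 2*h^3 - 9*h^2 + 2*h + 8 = (h + 2)*(h^3 - 4*h^2 - h + 4) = (h - 4)*(h + 2)*(h^2 - 1) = (h - 4)*(h - 1)*(h + 2)*(h + 1)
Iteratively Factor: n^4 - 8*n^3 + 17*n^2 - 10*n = (n - 5)*(n^3 - 3*n^2 + 2*n) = (n - 5)*(n - 1)*(n^2 - 2*n) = (n - 5)*(n - 2)*(n - 1)*(n)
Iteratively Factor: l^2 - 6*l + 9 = (l - 3)*(l - 3)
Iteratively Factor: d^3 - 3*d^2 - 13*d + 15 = (d - 5)*(d^2 + 2*d - 3) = (d - 5)*(d + 3)*(d - 1)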